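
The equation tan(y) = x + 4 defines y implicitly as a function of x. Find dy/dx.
Differentiate both sides with respect to x, treating y as y(x). By the chain rule, any term containing y contributes a factor of y' = dy/dx when we differentiate it.

Move every term to one side and write the relation as F(x, y) = 0. Term by term,
  d/dx[-x] = -1
  d/dx[tan(y)] = y'(tan(y)^2 + 1)
  d/dx[-4] = 0

The pieces without y' make up ∂F/∂x and the coefficient of y' is ∂F/∂y:
  ∂F/∂x = -1,
  ∂F/∂y = tan(y)^2 + 1.

Since d/dx[F] = ∂F/∂x + (∂F/∂y)·y' = 0, solve for y':
  (∂F/∂y)·y' = -∂F/∂x
  dy/dx = -(∂F/∂x)/(∂F/∂y) = -(-1)/(tan(y)^2 + 1) = cos(y)^2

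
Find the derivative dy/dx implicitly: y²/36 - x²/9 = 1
Apply d/dx to both sides, remembering that y depends on x. Each occurrence of y therefore brings in a y' = dy/dx via the chain rule.

With F(x, y) equal to the left-hand side minus the right, differentiate F term by term:
  d/dx[-x^2/9] = -2x/9
  d/dx[y^2/36] = y·y'/18
  d/dx[-1] = 0
Adding these up, d/dx[F] = 0 becomes
  (-2x/9) + (y/18)·y' = 0,
so isolating y',
  dy/dx = -(-2x/9)/(y/18) = 4x/y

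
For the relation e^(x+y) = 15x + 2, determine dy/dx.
Differentiate both sides with respect to x, treating y as y(x). By the chain rule, any term containing y contributes a factor of y' = dy/dx when we differentiate it.

Move every term to one side and write the relation as F(x, y) = 0. Term by term,
  d/dx[-15x] = -15
  d/dx[e^(x + y)] = (y' + 1)·e^(x + y)
  d/dx[-2] = 0

The pieces without y' make up ∂F/∂x and the coefficient of y' is ∂F/∂y:
  ∂F/∂x = e^(x + y) - 15,
  ∂F/∂y = e^(x + y).

Since d/dx[F] = ∂F/∂x + (∂F/∂y)·y' = 0, solve for y':
  (∂F/∂y)·y' = -∂F/∂x
  dy/dx = -(∂F/∂x)/(∂F/∂y) = -(e^(x + y) - 15)/(e^(x + y)) = 15e^(-x - y) - 1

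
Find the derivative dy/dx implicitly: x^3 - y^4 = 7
Differentiate the relation implicitly: treat y = y(x) and apply the chain rule, so every y-derivative picks up a y' = dy/dx factor.

With everything moved to the left-hand side, differentiate term by term:
  d/dx[x^3] = 3x^2
  d/dx[-y^4] = -4y^3·y'
  d/dx[-7] = 0

Separating the contributions that come from x directly and those that come through y:
  without y':      3x^2
  multiplying y':  -4y^3

so (3x^2) + (-4y^3)·y' = 0, and therefore
  dy/dx = -(3x^2)/(-4y^3) = 3x^2/(4y^3)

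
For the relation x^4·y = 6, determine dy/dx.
Differentiate the relation implicitly: treat y = y(x) and apply the chain rule, so every y-derivative picks up a y' = dy/dx factor.

With everything moved to the left-hand side, differentiate term by term:
  d/dx[x^4y] = x^4·y' + 4x^3y
  d/dx[-6] = 0

Separating the contributions that come from x directly and those that come through y:
  without y':      4x^3y
  multiplying y':  x^4

so (4x^3y) + (x^4)·y' = 0, and therefore
  dy/dx = -(4x^3y)/(x^4) = -4y/x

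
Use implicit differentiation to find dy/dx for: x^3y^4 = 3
Take d/dx of both sides. Since y is implicitly a function of x, the chain rule attaches a y' = dy/dx factor whenever we differentiate through y.

Set F(x, y) = (left side) − (right side), so the curve is F = 0. Differentiating each term of F:
  d/dx[x^3y^4] = 4x^3y^3·y' + 3x^2y^4
  d/dx[-3] = 0

Collecting, the y'-free part is the partial derivative in x and the y' coefficient is the partial derivative in y:
  ∂F/∂x = 3x^2y^4
  ∂F/∂y = 4x^3y^3

so d/dx[F(x, y(x))] = ∂F/∂x + (∂F/∂y)·y' = 0. Rearranging,
  dy/dx = -(∂F/∂x)/(∂F/∂y) = -(3x^2y^4)/(4x^3y^3) = -3y/(4x)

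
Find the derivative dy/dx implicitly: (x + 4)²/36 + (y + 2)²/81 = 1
Take d/dx of both sides. Since y is implicitly a function of x, the chain rule attaches a y' = dy/dx factor whenever we differentiate through y.

Set F(x, y) = (left side) − (right side), so the curve is F = 0. Differentiating each term of F:
  d/dx[(x + 4)^2/36] = x/18 + 2/9
  d/dx[(y + 2)^2/81] = 2·y'(y + 2)/81
  d/dx[-1] = 0

Collecting, the y'-free part is the partial derivative in x and the y' coefficient is the partial derivative in y:
  ∂F/∂x = x/18 + 2/9
  ∂F/∂y = 2y/81 + 4/81

so d/dx[F(x, y(x))] = ∂F/∂x + (∂F/∂y)·y' = 0. Rearranging,
  dy/dx = -(∂F/∂x)/(∂F/∂y) = -(x/18 + 2/9)/(2y/81 + 4/81)
        = -((x + 4)/18)/(2(y + 2)/81) = 9(-x - 4)/(4(y + 2))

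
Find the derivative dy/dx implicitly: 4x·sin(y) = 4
Differentiate the relation implicitly: treat y = y(x) and apply the chain rule, so every y-derivative picks up a y' = dy/dx factor.

With everything moved to the left-hand side, differentiate term by term:
  d/dx[4x·sin(y)] = 4x·y'·cos(y) + 4sin(y)
  d/dx[-4] = 0

Separating the contributions that come from x directly and those that come through y:
  without y':      4sin(y)
  multiplying y':  4x·cos(y)

so (4sin(y)) + (4x·cos(y))·y' = 0, and therefore
  dy/dx = -(4sin(y))/(4x·cos(y)) = -tan(y)/x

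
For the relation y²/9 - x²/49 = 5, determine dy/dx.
Apply d/dx to both sides, remembering that y depends on x. Each occurrence of y therefore brings in a y' = dy/dx via the chain rule.

With F(x, y) equal to the left-hand side minus the right, differentiate F term by term:
  d/dx[-x^2/49] = -2x/49
  d/dx[y^2/9] = 2y·y'/9
  d/dx[-5] = 0
Adding these up, d/dx[F] = 0 becomes
  (-2x/49) + (2y/9)·y' = 0,
so isolating y',
  dy/dx = -(-2x/49)/(2y/9) = 9x/(49y)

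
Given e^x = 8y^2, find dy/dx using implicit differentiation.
Take d/dx of both sides. Since y is implicitly a function of x, the chain rule attaches a y' = dy/dx factor whenever we differentiate through y.

Set F(x, y) = (left side) − (right side), so the curve is F = 0. Differentiating each term of F:
  d/dx[-8y^2] = -16y·y'
  d/dx[e^(x)] = e^(x)

Collecting, the y'-free part is the partial derivative in x and the y' coefficient is the partial derivative in y:
  ∂F/∂x = e^(x)
  ∂F/∂y = -16y

so d/dx[F(x, y(x))] = ∂F/∂x + (∂F/∂y)·y' = 0. Rearranging,
  dy/dx = -(∂F/∂x)/(∂F/∂y) = -(e^(x))/(-16y) = e^(x)/(16y)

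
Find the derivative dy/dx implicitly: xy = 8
Differentiate both sides with respect to x, treating y as y(x). By the chain rule, any term containing y contributes a factor of y' = dy/dx when we differentiate it.

Move every term to one side and write the relation as F(x, y) = 0. Term by term,
  d/dx[xy] = x·y' + y
  d/dx[-8] = 0

The pieces without y' make up ∂F/∂x and the coefficient of y' is ∂F/∂y:
  ∂F/∂x = y,
  ∂F/∂y = x.

Since d/dx[F] = ∂F/∂x + (∂F/∂y)·y' = 0, solve for y':
  (∂F/∂y)·y' = -∂F/∂x
  dy/dx = -(∂F/∂x)/(∂F/∂y) = -(y)/(x) = -y/x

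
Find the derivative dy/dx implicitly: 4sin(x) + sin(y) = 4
Apply d/dx to both sides, remembering that y depends on x. Each occurrence of y therefore brings in a y' = dy/dx via the chain rule.

With F(x, y) equal to the left-hand side minus the right, differentiate F term by term:
  d/dx[4sin(x)] = 4cos(x)
  d/dx[sin(y)] = y'·cos(y)
  d/dx[-4] = 0
Adding these up, d/dx[F] = 0 becomes
  (4cos(x)) + (cos(y))·y' = 0,
so isolating y',
  dy/dx = -(4cos(x))/(cos(y)) = -4cos(x)/cos(y)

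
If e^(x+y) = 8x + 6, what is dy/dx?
Take d/dx of both sides. Since y is implicitly a function of x, the chain rule attaches a y' = dy/dx factor whenever we differentiate through y.

Set F(x, y) = (left side) − (right side), so the curve is F = 0. Differentiating each term of F:
  d/dx[-8x] = -8
  d/dx[e^(x + y)] = (y' + 1)·e^(x + y)
  d/dx[-6] = 0

Collecting, the y'-free part is the partial derivative in x and the y' coefficient is the partial derivative in y:
  ∂F/∂x = e^(x + y) - 8
  ∂F/∂y = e^(x + y)

so d/dx[F(x, y(x))] = ∂F/∂x + (∂F/∂y)·y' = 0. Rearranging,
  dy/dx = -(∂F/∂x)/(∂F/∂y) = -(e^(x + y) - 8)/(e^(x + y)) = 8e^(-x - y) - 1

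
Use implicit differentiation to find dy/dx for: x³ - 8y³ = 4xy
Differentiate both sides with respect to x, treating y as y(x). By the chain rule, any term containing y contributes a factor of y' = dy/dx when we differentiate it.

Move every term to one side and write the relation as F(x, y) = 0. Term by term,
  d/dx[x^3] = 3x^2
  d/dx[-4xy] = -4x·y' - 4y
  d/dx[-8y^3] = -24y^2·y'

The pieces without y' make up ∂F/∂x and the coefficient of y' is ∂F/∂y:
  ∂F/∂x = 3x^2 - 4y,
  ∂F/∂y = -4x - 24y^2.

Since d/dx[F] = ∂F/∂x + (∂F/∂y)·y' = 0, solve for y':
  (∂F/∂y)·y' = -∂F/∂x
  dy/dx = -(∂F/∂x)/(∂F/∂y) = -(3x^2 - 4y)/(-4x - 24y^2) = (3x^2/4 - y)/(x + 6y^2)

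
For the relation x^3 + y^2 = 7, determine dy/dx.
Differentiate both sides with respect to x, treating y as y(x). By the chain rule, any term containing y contributes a factor of y' = dy/dx when we differentiate it.

Move every term to one side and write the relation as F(x, y) = 0. Term by term,
  d/dx[x^3] = 3x^2
  d/dx[y^2] = 2y·y'
  d/dx[-7] = 0

The pieces without y' make up ∂F/∂x and the coefficient of y' is ∂F/∂y:
  ∂F/∂x = 3x^2,
  ∂F/∂y = 2y.

Since d/dx[F] = ∂F/∂x + (∂F/∂y)·y' = 0, solve for y':
  (∂F/∂y)·y' = -∂F/∂x
  dy/dx = -(∂F/∂x)/(∂F/∂y) = -(3x^2)/(2y) = -3x^2/(2y)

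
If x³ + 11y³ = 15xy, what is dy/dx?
Differentiate both sides with respect to x, treating y as y(x). By the chain rule, any term containing y contributes a factor of y' = dy/dx when we differentiate it.

Move every term to one side and write the relation as F(x, y) = 0. Term by term,
  d/dx[x^3] = 3x^2
  d/dx[-15xy] = -15x·y' - 15y
  d/dx[11y^3] = 33y^2·y'

The pieces without y' make up ∂F/∂x and the coefficient of y' is ∂F/∂y:
  ∂F/∂x = 3x^2 - 15y,
  ∂F/∂y = -15x + 33y^2.

Since d/dx[F] = ∂F/∂x + (∂F/∂y)·y' = 0, solve for y':
  (∂F/∂y)·y' = -∂F/∂x
  dy/dx = -(∂F/∂x)/(∂F/∂y) = -(3x^2 - 15y)/(-15x + 33y^2) = (x^2 - 5y)/(5x - 11y^2)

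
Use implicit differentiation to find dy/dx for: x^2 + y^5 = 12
Differentiate the relation implicitly: treat y = y(x) and apply the chain rule, so every y-derivative picks up a y' = dy/dx factor.

With everything moved to the left-hand side, differentiate term by term:
  d/dx[x^2] = 2x
  d/dx[y^5] = 5y^4·y'
  d/dx[-12] = 0

Separating the contributions that come from x directly and those that come through y:
  without y':      2x
  multiplying y':  5y^4

so (2x) + (5y^4)·y' = 0, and therefore
  dy/dx = -(2x)/(5y^4) = -2x/(5y^4)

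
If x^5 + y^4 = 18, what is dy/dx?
Take d/dx of both sides. Since y is implicitly a function of x, the chain rule attaches a y' = dy/dx factor whenever we differentiate through y.

Set F(x, y) = (left side) − (right side), so the curve is F = 0. Differentiating each term of F:
  d/dx[x^5] = 5x^4
  d/dx[y^4] = 4y^3·y'
  d/dx[-18] = 0

Collecting, the y'-free part is the partial derivative in x and the y' coefficient is the partial derivative in y:
  ∂F/∂x = 5x^4
  ∂F/∂y = 4y^3

so d/dx[F(x, y(x))] = ∂F/∂x + (∂F/∂y)·y' = 0. Rearranging,
  dy/dx = -(∂F/∂x)/(∂F/∂y) = -(5x^4)/(4y^3) = -5x^4/(4y^3)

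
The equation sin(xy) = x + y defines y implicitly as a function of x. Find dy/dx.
Differentiate both sides with respect to x, treating y as y(x). By the chain rule, any term containing y contributes a factor of y' = dy/dx when we differentiate it.

Move every term to one side and write the relation as F(x, y) = 0. Term by term,
  d/dx[-x] = -1
  d/dx[-y] = -y'
  d/dx[sin(xy)] = (x·y' + y)·cos(xy)

The pieces without y' make up ∂F/∂x and the coefficient of y' is ∂F/∂y:
  ∂F/∂x = y·cos(xy) - 1,
  ∂F/∂y = x·cos(xy) - 1.

Since d/dx[F] = ∂F/∂x + (∂F/∂y)·y' = 0, solve for y':
  (∂F/∂y)·y' = -∂F/∂x
  dy/dx = -(∂F/∂x)/(∂F/∂y) = -(y·cos(xy) - 1)/(x·cos(xy) - 1) = (-y·cos(xy) + 1)/(x·cos(xy) - 1)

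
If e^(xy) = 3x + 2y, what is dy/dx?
Take d/dx of both sides. Since y is implicitly a function of x, the chain rule attaches a y' = dy/dx factor whenever we differentiate through y.

Set F(x, y) = (left side) − (right side), so the curve is F = 0. Differentiating each term of F:
  d/dx[-3x] = -3
  d/dx[-2y] = -2·y'
  d/dx[e^(xy)] = (x·y' + y)·e^(xy)

Collecting, the y'-free part is the partial derivative in x and the y' coefficient is the partial derivative in y:
  ∂F/∂x = y·e^(xy) - 3
  ∂F/∂y = x·e^(xy) - 2

so d/dx[F(x, y(x))] = ∂F/∂x + (∂F/∂y)·y' = 0. Rearranging,
  dy/dx = -(∂F/∂x)/(∂F/∂y) = -(y·e^(xy) - 3)/(x·e^(xy) - 2) = (-y·e^(xy) + 3)/(x·e^(xy) - 2)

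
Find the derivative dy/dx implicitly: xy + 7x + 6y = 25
Apply d/dx to both sides, remembering that y depends on x. Each occurrence of y therefore brings in a y' = dy/dx via the chain rule.

With F(x, y) equal to the left-hand side minus the right, differentiate F term by term:
  d/dx[xy] = x·y' + y
  d/dx[7x] = 7
  d/dx[6y] = 6·y'
  d/dx[-25] = 0
Adding these up, d/dx[F] = 0 becomes
  (y + 7) + (x + 6)·y' = 0,
so isolating y',
  dy/dx = -(y + 7)/(x + 6) = (-y - 7)/(x + 6)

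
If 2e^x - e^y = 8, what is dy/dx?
Differentiate the relation implicitly: treat y = y(x) and apply the chain rule, so every y-derivative picks up a y' = dy/dx factor.

With everything moved to the left-hand side, differentiate term by term:
  d/dx[2e^(x)] = 2e^(x)
  d/dx[-e^(y)] = -y'·e^(y)
  d/dx[-8] = 0

Separating the contributions that come from x directly and those that come through y:
  without y':      2e^(x)
  multiplying y':  -e^(y)

so (2e^(x)) + (-e^(y))·y' = 0, and therefore
  dy/dx = -(2e^(x))/(-e^(y)) = 2e^(x - y)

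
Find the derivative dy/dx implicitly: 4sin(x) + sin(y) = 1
Apply d/dx to both sides, remembering that y depends on x. Each occurrence of y therefore brings in a y' = dy/dx via the chain rule.

With F(x, y) equal to the left-hand side minus the right, differentiate F term by term:
  d/dx[4sin(x)] = 4cos(x)
  d/dx[sin(y)] = y'·cos(y)
  d/dx[-1] = 0
Adding these up, d/dx[F] = 0 becomes
  (4cos(x)) + (cos(y))·y' = 0,
so isolating y',
  dy/dx = -(4cos(x))/(cos(y)) = -4cos(x)/cos(y)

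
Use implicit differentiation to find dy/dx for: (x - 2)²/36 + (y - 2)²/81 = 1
Differentiate both sides with respect to x, treating y as y(x). By the chain rule, any term containing y contributes a factor of y' = dy/dx when we differentiate it.

Move every term to one side and write the relation as F(x, y) = 0. Term by term,
  d/dx[(x - 2)^2/36] = x/18 - 1/9
  d/dx[(y - 2)^2/81] = 2·y'(y - 2)/81
  d/dx[-1] = 0

The pieces without y' make up ∂F/∂x and the coefficient of y' is ∂F/∂y:
  ∂F/∂x = x/18 - 1/9,
  ∂F/∂y = 2y/81 - 4/81.

Since d/dx[F] = ∂F/∂x + (∂F/∂y)·y' = 0, solve for y':
  (∂F/∂y)·y' = -∂F/∂x
  dy/dx = -(∂F/∂x)/(∂F/∂y) = -(x/18 - 1/9)/(2y/81 - 4/81)
        = -((x - 2)/18)/(2(y - 2)/81) = 9(2 - x)/(4(y - 2))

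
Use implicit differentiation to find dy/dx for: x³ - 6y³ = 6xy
Differentiate the relation implicitly: treat y = y(x) and apply the chain rule, so every y-derivative picks up a y' = dy/dx factor.

With everything moved to the left-hand side, differentiate term by term:
  d/dx[x^3] = 3x^2
  d/dx[-6xy] = -6x·y' - 6y
  d/dx[-6y^3] = -18y^2·y'

Separating the contributions that come from x directly and those that come through y:
  without y':      3x^2 - 6y
  multiplying y':  -6x - 18y^2

so (3x^2 - 6y) + (-6x - 18y^2)·y' = 0, and therefore
  dy/dx = -(3x^2 - 6y)/(-6x - 18y^2) = (x^2/2 - y)/(x + 3y^2)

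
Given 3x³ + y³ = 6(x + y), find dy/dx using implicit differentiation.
Take d/dx of both sides. Since y is implicitly a function of x, the chain rule attaches a y' = dy/dx factor whenever we differentiate through y.

Set F(x, y) = (left side) − (right side), so the curve is F = 0. Differentiating each term of F:
  d/dx[3x^3] = 9x^2
  d/dx[-6x] = -6
  d/dx[y^3] = 3y^2·y'
  d/dx[-6y] = -6·y'

Collecting, the y'-free part is the partial derivative in x and the y' coefficient is the partial derivative in y:
  ∂F/∂x = 9x^2 - 6
  ∂F/∂y = 3y^2 - 6

so d/dx[F(x, y(x))] = ∂F/∂x + (∂F/∂y)·y' = 0. Rearranging,
  dy/dx = -(∂F/∂x)/(∂F/∂y) = -(9x^2 - 6)/(3y^2 - 6) = (2 - 3x^2)/(y^2 - 2)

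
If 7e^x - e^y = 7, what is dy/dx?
Differentiate the relation implicitly: treat y = y(x) and apply the chain rule, so every y-derivative picks up a y' = dy/dx factor.

With everything moved to the left-hand side, differentiate term by term:
  d/dx[7e^(x)] = 7e^(x)
  d/dx[-e^(y)] = -y'·e^(y)
  d/dx[-7] = 0

Separating the contributions that come from x directly and those that come through y:
  without y':      7e^(x)
  multiplying y':  -e^(y)

so (7e^(x)) + (-e^(y))·y' = 0, and therefore
  dy/dx = -(7e^(x))/(-e^(y)) = 7e^(x - y)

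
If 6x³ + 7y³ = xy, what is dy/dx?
Apply d/dx to both sides, remembering that y depends on x. Each occurrence of y therefore brings in a y' = dy/dx via the chain rule.

With F(x, y) equal to the left-hand side minus the right, differentiate F term by term:
  d/dx[6x^3] = 18x^2
  d/dx[-xy] = -x·y' - y
  d/dx[7y^3] = 21y^2·y'
Adding these up, d/dx[F] = 0 becomes
  (18x^2 - y) + (-x + 21y^2)·y' = 0,
so isolating y',
  dy/dx = -(18x^2 - y)/(-x + 21y^2) = (18x^2 - y)/(x - 21y^2)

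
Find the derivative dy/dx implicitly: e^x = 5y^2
Differentiate both sides with respect to x, treating y as y(x). By the chain rule, any term containing y contributes a factor of y' = dy/dx when we differentiate it.

Move every term to one side and write the relation as F(x, y) = 0. Term by term,
  d/dx[-5y^2] = -10y·y'
  d/dx[e^(x)] = e^(x)

The pieces without y' make up ∂F/∂x and the coefficient of y' is ∂F/∂y:
  ∂F/∂x = e^(x),
  ∂F/∂y = -10y.

Since d/dx[F] = ∂F/∂x + (∂F/∂y)·y' = 0, solve for y':
  (∂F/∂y)·y' = -∂F/∂x
  dy/dx = -(∂F/∂x)/(∂F/∂y) = -(e^(x))/(-10y) = e^(x)/(10y)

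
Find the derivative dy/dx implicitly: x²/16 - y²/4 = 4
Differentiate both sides with respect to x, treating y as y(x). By the chain rule, any term containing y contributes a factor of y' = dy/dx when we differentiate it.

Move every term to one side and write the relation as F(x, y) = 0. Term by term,
  d/dx[x^2/16] = x/8
  d/dx[-y^2/4] = -y·y'/2
  d/dx[-4] = 0

The pieces without y' make up ∂F/∂x and the coefficient of y' is ∂F/∂y:
  ∂F/∂x = x/8,
  ∂F/∂y = -y/2.

Since d/dx[F] = ∂F/∂x + (∂F/∂y)·y' = 0, solve for y':
  (∂F/∂y)·y' = -∂F/∂x
  dy/dx = -(∂F/∂x)/(∂F/∂y) = -(x/8)/(-y/2) = x/(4y)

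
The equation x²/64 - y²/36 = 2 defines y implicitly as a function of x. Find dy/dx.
Differentiate both sides with respect to x, treating y as y(x). By the chain rule, any term containing y contributes a factor of y' = dy/dx when we differentiate it.

Move every term to one side and write the relation as F(x, y) = 0. Term by term,
  d/dx[x^2/64] = x/32
  d/dx[-y^2/36] = -y·y'/18
  d/dx[-2] = 0

The pieces without y' make up ∂F/∂x and the coefficient of y' is ∂F/∂y:
  ∂F/∂x = x/32,
  ∂F/∂y = -y/18.

Since d/dx[F] = ∂F/∂x + (∂F/∂y)·y' = 0, solve for y':
  (∂F/∂y)·y' = -∂F/∂x
  dy/dx = -(∂F/∂x)/(∂F/∂y) = -(x/32)/(-y/18) = 9x/(16y)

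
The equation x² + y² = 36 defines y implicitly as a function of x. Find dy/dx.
Take d/dx of both sides. Since y is implicitly a function of x, the chain rule attaches a y' = dy/dx factor whenever we differentiate through y.

Set F(x, y) = (left side) − (right side), so the curve is F = 0. Differentiating each term of F:
  d/dx[x^2] = 2x
  d/dx[y^2] = 2y·y'
  d/dx[-36] = 0

Collecting, the y'-free part is the partial derivative in x and the y' coefficient is the partial derivative in y:
  ∂F/∂x = 2x
  ∂F/∂y = 2y

so d/dx[F(x, y(x))] = ∂F/∂x + (∂F/∂y)·y' = 0. Rearranging,
  dy/dx = -(∂F/∂x)/(∂F/∂y) = -(2x)/(2y) = -x/y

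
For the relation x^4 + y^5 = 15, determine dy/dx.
Differentiate the relation implicitly: treat y = y(x) and apply the chain rule, so every y-derivative picks up a y' = dy/dx factor.

With everything moved to the left-hand side, differentiate term by term:
  d/dx[x^4] = 4x^3
  d/dx[y^5] = 5y^4·y'
  d/dx[-15] = 0

Separating the contributions that come from x directly and those that come through y:
  without y':      4x^3
  multiplying y':  5y^4

so (4x^3) + (5y^4)·y' = 0, and therefore
  dy/dx = -(4x^3)/(5y^4) = -4x^3/(5y^4)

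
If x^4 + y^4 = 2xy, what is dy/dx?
Take d/dx of both sides. Since y is implicitly a function of x, the chain rule attaches a y' = dy/dx factor whenever we differentiate through y.

Set F(x, y) = (left side) − (right side), so the curve is F = 0. Differentiating each term of F:
  d/dx[x^4] = 4x^3
  d/dx[-2xy] = -2x·y' - 2y
  d/dx[y^4] = 4y^3·y'

Collecting, the y'-free part is the partial derivative in x and the y' coefficient is the partial derivative in y:
  ∂F/∂x = 4x^3 - 2y
  ∂F/∂y = -2x + 4y^3

so d/dx[F(x, y(x))] = ∂F/∂x + (∂F/∂y)·y' = 0. Rearranging,
  dy/dx = -(∂F/∂x)/(∂F/∂y) = -(4x^3 - 2y)/(-2x + 4y^3) = (2x^3 - y)/(x - 2y^3)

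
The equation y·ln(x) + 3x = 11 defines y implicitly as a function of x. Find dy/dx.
Apply d/dx to both sides, remembering that y depends on x. Each occurrence of y therefore brings in a y' = dy/dx via the chain rule.

With F(x, y) equal to the left-hand side minus the right, differentiate F term by term:
  d/dx[3x] = 3
  d/dx[y·ln(x)] = y'·ln(x) + y/x
  d/dx[-11] = 0
Adding these up, d/dx[F] = 0 becomes
  (3 + y/x) + (ln(x))·y' = 0,
so isolating y',
  dy/dx = -(3 + y/x)/(ln(x))
        = -((3x + y)/x)/(ln(x)) = (-3x - y)/(x·ln(x))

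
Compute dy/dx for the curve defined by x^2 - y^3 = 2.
Differentiate both sides with respect to x, treating y as y(x). By the chain rule, any term containing y contributes a factor of y' = dy/dx when we differentiate it.

Move every term to one side and write the relation as F(x, y) = 0. Term by term,
  d/dx[x^2] = 2x
  d/dx[-y^3] = -3y^2·y'
  d/dx[-2] = 0

The pieces without y' make up ∂F/∂x and the coefficient of y' is ∂F/∂y:
  ∂F/∂x = 2x,
  ∂F/∂y = -3y^2.

Since d/dx[F] = ∂F/∂x + (∂F/∂y)·y' = 0, solve for y':
  (∂F/∂y)·y' = -∂F/∂x
  dy/dx = -(∂F/∂x)/(∂F/∂y) = -(2x)/(-3y^2) = 2x/(3y^2)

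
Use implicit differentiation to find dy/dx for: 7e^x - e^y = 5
Differentiate both sides with respect to x, treating y as y(x). By the chain rule, any term containing y contributes a factor of y' = dy/dx when we differentiate it.

Move every term to one side and write the relation as F(x, y) = 0. Term by term,
  d/dx[7e^(x)] = 7e^(x)
  d/dx[-e^(y)] = -y'·e^(y)
  d/dx[-5] = 0

The pieces without y' make up ∂F/∂x and the coefficient of y' is ∂F/∂y:
  ∂F/∂x = 7e^(x),
  ∂F/∂y = -e^(y).

Since d/dx[F] = ∂F/∂x + (∂F/∂y)·y' = 0, solve for y':
  (∂F/∂y)·y' = -∂F/∂x
  dy/dx = -(∂F/∂x)/(∂F/∂y) = -(7e^(x))/(-e^(y)) = 7e^(x - y)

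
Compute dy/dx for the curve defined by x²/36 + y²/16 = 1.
Take d/dx of both sides. Since y is implicitly a function of x, the chain rule attaches a y' = dy/dx factor whenever we differentiate through y.

Set F(x, y) = (left side) − (right side), so the curve is F = 0. Differentiating each term of F:
  d/dx[x^2/36] = x/18
  d/dx[y^2/16] = y·y'/8
  d/dx[-1] = 0

Collecting, the y'-free part is the partial derivative in x and the y' coefficient is the partial derivative in y:
  ∂F/∂x = x/18
  ∂F/∂y = y/8

so d/dx[F(x, y(x))] = ∂F/∂x + (∂F/∂y)·y' = 0. Rearranging,
  dy/dx = -(∂F/∂x)/(∂F/∂y) = -(x/18)/(y/8) = -4x/(9y)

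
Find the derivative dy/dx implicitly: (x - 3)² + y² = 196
Differentiate both sides with respect to x, treating y as y(x). By the chain rule, any term containing y contributes a factor of y' = dy/dx when we differentiate it.

Move every term to one side and write the relation as F(x, y) = 0. Term by term,
  d/dx[y^2] = 2y·y'
  d/dx[(x - 3)^2] = 2x - 6
  d/dx[-196] = 0

The pieces without y' make up ∂F/∂x and the coefficient of y' is ∂F/∂y:
  ∂F/∂x = 2x - 6,
  ∂F/∂y = 2y.

Since d/dx[F] = ∂F/∂x + (∂F/∂y)·y' = 0, solve for y':
  (∂F/∂y)·y' = -∂F/∂x
  dy/dx = -(∂F/∂x)/(∂F/∂y) = -(2x - 6)/(2y) = (3 - x)/y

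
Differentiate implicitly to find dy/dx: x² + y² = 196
Apply d/dx to both sides, remembering that y depends on x. Each occurrence of y therefore brings in a y' = dy/dx via the chain rule.

With F(x, y) equal to the left-hand side minus the right, differentiate F term by term:
  d/dx[x^2] = 2x
  d/dx[y^2] = 2y·y'
  d/dx[-196] = 0
Adding these up, d/dx[F] = 0 becomes
  (2x) + (2y)·y' = 0,
so isolating y',
  dy/dx = -(2x)/(2y) = -x/y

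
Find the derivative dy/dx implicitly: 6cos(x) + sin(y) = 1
Apply d/dx to both sides, remembering that y depends on x. Each occurrence of y therefore brings in a y' = dy/dx via the chain rule.

With F(x, y) equal to the left-hand side minus the right, differentiate F term by term:
  d/dx[sin(y)] = y'·cos(y)
  d/dx[6cos(x)] = -6sin(x)
  d/dx[-1] = 0
Adding these up, d/dx[F] = 0 becomes
  (-6sin(x)) + (cos(y))·y' = 0,
so isolating y',
  dy/dx = -(-6sin(x))/(cos(y)) = 6sin(x)/cos(y)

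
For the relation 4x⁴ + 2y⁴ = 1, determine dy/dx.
Take d/dx of both sides. Since y is implicitly a function of x, the chain rule attaches a y' = dy/dx factor whenever we differentiate through y.

Set F(x, y) = (left side) − (right side), so the curve is F = 0. Differentiating each term of F:
  d/dx[4x^4] = 16x^3
  d/dx[2y^4] = 8y^3·y'
  d/dx[-1] = 0

Collecting, the y'-free part is the partial derivative in x and the y' coefficient is the partial derivative in y:
  ∂F/∂x = 16x^3
  ∂F/∂y = 8y^3

so d/dx[F(x, y(x))] = ∂F/∂x + (∂F/∂y)·y' = 0. Rearranging,
  dy/dx = -(∂F/∂x)/(∂F/∂y) = -(16x^3)/(8y^3) = -2x^3/y^3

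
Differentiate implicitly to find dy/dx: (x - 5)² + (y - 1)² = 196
Take d/dx of both sides. Since y is implicitly a function of x, the chain rule attaches a y' = dy/dx factor whenever we differentiate through y.

Set F(x, y) = (left side) − (right side), so the curve is F = 0. Differentiating each term of F:
  d/dx[(x - 5)^2] = 2x - 10
  d/dx[(y - 1)^2] = 2·y'(y - 1)
  d/dx[-196] = 0

Collecting, the y'-free part is the partial derivative in x and the y' coefficient is the partial derivative in y:
  ∂F/∂x = 2x - 10
  ∂F/∂y = 2y - 2

so d/dx[F(x, y(x))] = ∂F/∂x + (∂F/∂y)·y' = 0. Rearranging,
  dy/dx = -(∂F/∂x)/(∂F/∂y) = -(2x - 10)/(2y - 2) = (5 - x)/(y - 1)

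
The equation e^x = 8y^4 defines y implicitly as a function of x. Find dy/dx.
Take d/dx of both sides. Since y is implicitly a function of x, the chain rule attaches a y' = dy/dx factor whenever we differentiate through y.

Set F(x, y) = (left side) − (right side), so the curve is F = 0. Differentiating each term of F:
  d/dx[-8y^4] = -32y^3·y'
  d/dx[e^(x)] = e^(x)

Collecting, the y'-free part is the partial derivative in x and the y' coefficient is the partial derivative in y:
  ∂F/∂x = e^(x)
  ∂F/∂y = -32y^3

so d/dx[F(x, y(x))] = ∂F/∂x + (∂F/∂y)·y' = 0. Rearranging,
  dy/dx = -(∂F/∂x)/(∂F/∂y) = -(e^(x))/(-32y^3) = e^(x)/(32y^3)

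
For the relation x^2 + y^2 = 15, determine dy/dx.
Differentiate both sides with respect to x, treating y as y(x). By the chain rule, any term containing y contributes a factor of y' = dy/dx when we differentiate it.

Move every term to one side and write the relation as F(x, y) = 0. Term by term,
  d/dx[x^2] = 2x
  d/dx[y^2] = 2y·y'
  d/dx[-15] = 0

The pieces without y' make up ∂F/∂x and the coefficient of y' is ∂F/∂y:
  ∂F/∂x = 2x,
  ∂F/∂y = 2y.

Since d/dx[F] = ∂F/∂x + (∂F/∂y)·y' = 0, solve for y':
  (∂F/∂y)·y' = -∂F/∂x
  dy/dx = -(∂F/∂x)/(∂F/∂y) = -(2x)/(2y) = -x/y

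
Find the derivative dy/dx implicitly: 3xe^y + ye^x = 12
Apply d/dx to both sides, remembering that y depends on x. Each occurrence of y therefore brings in a y' = dy/dx via the chain rule.

With F(x, y) equal to the left-hand side minus the right, differentiate F term by term:
  d/dx[3x·e^(y)] = 3x·y'·e^(y) + 3e^(y)
  d/dx[y·e^(x)] = y·e^(x) + y'·e^(x)
  d/dx[-12] = 0
Adding these up, d/dx[F] = 0 becomes
  (y·e^(x) + 3e^(y)) + (3x·e^(y) + e^(x))·y' = 0,
so isolating y',
  dy/dx = -(y·e^(x) + 3e^(y))/(3x·e^(y) + e^(x)) = (-y·e^(x) - 3e^(y))/(3x·e^(y) + e^(x))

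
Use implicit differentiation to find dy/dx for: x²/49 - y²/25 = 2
Differentiate the relation implicitly: treat y = y(x) and apply the chain rule, so every y-derivative picks up a y' = dy/dx factor.

With everything moved to the left-hand side, differentiate term by term:
  d/dx[x^2/49] = 2x/49
  d/dx[-y^2/25] = -2y·y'/25
  d/dx[-2] = 0

Separating the contributions that come from x directly and those that come through y:
  without y':      2x/49
  multiplying y':  -2y/25

so (2x/49) + (-2y/25)·y' = 0, and therefore
  dy/dx = -(2x/49)/(-2y/25) = 25x/(49y)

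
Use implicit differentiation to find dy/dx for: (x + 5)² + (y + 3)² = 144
Apply d/dx to both sides, remembering that y depends on x. Each occurrence of y therefore brings in a y' = dy/dx via the chain rule.

With F(x, y) equal to the left-hand side minus the right, differentiate F term by term:
  d/dx[(x + 5)^2] = 2x + 10
  d/dx[(y + 3)^2] = 2·y'(y + 3)
  d/dx[-144] = 0
Adding these up, d/dx[F] = 0 becomes
  (2x + 10) + (2y + 6)·y' = 0,
so isolating y',
  dy/dx = -(2x + 10)/(2y + 6) = (-x - 5)/(y + 3)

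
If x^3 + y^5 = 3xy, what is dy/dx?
Differentiate the relation implicitly: treat y = y(x) and apply the chain rule, so every y-derivative picks up a y' = dy/dx factor.

With everything moved to the left-hand side, differentiate term by term:
  d/dx[x^3] = 3x^2
  d/dx[-3xy] = -3x·y' - 3y
  d/dx[y^5] = 5y^4·y'

Separating the contributions that come from x directly and those that come through y:
  without y':      3x^2 - 3y
  multiplying y':  -3x + 5y^4

so (3x^2 - 3y) + (-3x + 5y^4)·y' = 0, and therefore
  dy/dx = -(3x^2 - 3y)/(-3x + 5y^4) = 3(x^2 - y)/(3x - 5y^4)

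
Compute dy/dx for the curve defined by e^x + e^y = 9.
Differentiate both sides with respect to x, treating y as y(x). By the chain rule, any term containing y contributes a factor of y' = dy/dx when we differentiate it.

Move every term to one side and write the relation as F(x, y) = 0. Term by term,
  d/dx[e^(x)] = e^(x)
  d/dx[e^(y)] = y'·e^(y)
  d/dx[-9] = 0

The pieces without y' make up ∂F/∂x and the coefficient of y' is ∂F/∂y:
  ∂F/∂x = e^(x),
  ∂F/∂y = e^(y).

Since d/dx[F] = ∂F/∂x + (∂F/∂y)·y' = 0, solve for y':
  (∂F/∂y)·y' = -∂F/∂x
  dy/dx = -(∂F/∂x)/(∂F/∂y) = -(e^(x))/(e^(y)) = -e^(x - y)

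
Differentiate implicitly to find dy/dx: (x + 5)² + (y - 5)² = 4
Differentiate both sides with respect to x, treating y as y(x). By the chain rule, any term containing y contributes a factor of y' = dy/dx when we differentiate it.

Move every term to one side and write the relation as F(x, y) = 0. Term by term,
  d/dx[(x + 5)^2] = 2x + 10
  d/dx[(y - 5)^2] = 2·y'(y - 5)
  d/dx[-4] = 0

The pieces without y' make up ∂F/∂x and the coefficient of y' is ∂F/∂y:
  ∂F/∂x = 2x + 10,
  ∂F/∂y = 2y - 10.

Since d/dx[F] = ∂F/∂x + (∂F/∂y)·y' = 0, solve for y':
  (∂F/∂y)·y' = -∂F/∂x
  dy/dx = -(∂F/∂x)/(∂F/∂y) = -(2x + 10)/(2y - 10) = (-x - 5)/(y - 5)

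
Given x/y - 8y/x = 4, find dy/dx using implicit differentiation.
Take d/dx of both sides. Since y is implicitly a function of x, the chain rule attaches a y' = dy/dx factor whenever we differentiate through y.

Set F(x, y) = (left side) − (right side), so the curve is F = 0. Differentiating each term of F:
  d/dx[x/y] = -x·y'/y^2 + 1/y
  d/dx[-8y/x] = -8·y'/x + 8y/x^2
  d/dx[-4] = 0

Collecting, the y'-free part is the partial derivative in x and the y' coefficient is the partial derivative in y:
  ∂F/∂x = 1/y + 8y/x^2
  ∂F/∂y = -x/y^2 - 8/x

so d/dx[F(x, y(x))] = ∂F/∂x + (∂F/∂y)·y' = 0. Rearranging,
  dy/dx = -(∂F/∂x)/(∂F/∂y) = -(1/y + 8y/x^2)/(-x/y^2 - 8/x)
        = -((x^2 + 8y^2)/(x^2y))/(-(x^2 + 8y^2)/(xy^2)) = y/x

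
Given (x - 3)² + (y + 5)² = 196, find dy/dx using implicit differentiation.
Differentiate both sides with respect to x, treating y as y(x). By the chain rule, any term containing y contributes a factor of y' = dy/dx when we differentiate it.

Move every term to one side and write the relation as F(x, y) = 0. Term by term,
  d/dx[(x - 3)^2] = 2x - 6
  d/dx[(y + 5)^2] = 2·y'(y + 5)
  d/dx[-196] = 0

The pieces without y' make up ∂F/∂x and the coefficient of y' is ∂F/∂y:
  ∂F/∂x = 2x - 6,
  ∂F/∂y = 2y + 10.

Since d/dx[F] = ∂F/∂x + (∂F/∂y)·y' = 0, solve for y':
  (∂F/∂y)·y' = -∂F/∂x
  dy/dx = -(∂F/∂x)/(∂F/∂y) = -(2x - 6)/(2y + 10) = (3 - x)/(y + 5)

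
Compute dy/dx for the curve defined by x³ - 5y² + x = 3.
Apply d/dx to both sides, remembering that y depends on x. Each occurrence of y therefore brings in a y' = dy/dx via the chain rule.

With F(x, y) equal to the left-hand side minus the right, differentiate F term by term:
  d/dx[x^3] = 3x^2
  d/dx[x] = 1
  d/dx[-5y^2] = -10y·y'
  d/dx[-3] = 0
Adding these up, d/dx[F] = 0 becomes
  (3x^2 + 1) + (-10y)·y' = 0,
so isolating y',
  dy/dx = -(3x^2 + 1)/(-10y) = (3x^2 + 1)/(10y)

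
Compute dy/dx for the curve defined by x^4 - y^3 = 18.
Take d/dx of both sides. Since y is implicitly a function of x, the chain rule attaches a y' = dy/dx factor whenever we differentiate through y.

Set F(x, y) = (left side) − (right side), so the curve is F = 0. Differentiating each term of F:
  d/dx[x^4] = 4x^3
  d/dx[-y^3] = -3y^2·y'
  d/dx[-18] = 0

Collecting, the y'-free part is the partial derivative in x and the y' coefficient is the partial derivative in y:
  ∂F/∂x = 4x^3
  ∂F/∂y = -3y^2

so d/dx[F(x, y(x))] = ∂F/∂x + (∂F/∂y)·y' = 0. Rearranging,
  dy/dx = -(∂F/∂x)/(∂F/∂y) = -(4x^3)/(-3y^2) = 4x^3/(3y^2)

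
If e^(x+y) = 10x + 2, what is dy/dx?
Differentiate both sides with respect to x, treating y as y(x). By the chain rule, any term containing y contributes a factor of y' = dy/dx when we differentiate it.

Move every term to one side and write the relation as F(x, y) = 0. Term by term,
  d/dx[-10x] = -10
  d/dx[e^(x + y)] = (y' + 1)·e^(x + y)
  d/dx[-2] = 0

The pieces without y' make up ∂F/∂x and the coefficient of y' is ∂F/∂y:
  ∂F/∂x = e^(x + y) - 10,
  ∂F/∂y = e^(x + y).

Since d/dx[F] = ∂F/∂x + (∂F/∂y)·y' = 0, solve for y':
  (∂F/∂y)·y' = -∂F/∂x
  dy/dx = -(∂F/∂x)/(∂F/∂y) = -(e^(x + y) - 10)/(e^(x + y)) = 10e^(-x - y) - 1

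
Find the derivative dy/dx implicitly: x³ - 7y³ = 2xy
Differentiate the relation implicitly: treat y = y(x) and apply the chain rule, so every y-derivative picks up a y' = dy/dx factor.

With everything moved to the left-hand side, differentiate term by term:
  d/dx[x^3] = 3x^2
  d/dx[-2xy] = -2x·y' - 2y
  d/dx[-7y^3] = -21y^2·y'

Separating the contributions that come from x directly and those that come through y:
  without y':      3x^2 - 2y
  multiplying y':  -2x - 21y^2

so (3x^2 - 2y) + (-2x - 21y^2)·y' = 0, and therefore
  dy/dx = -(3x^2 - 2y)/(-2x - 21y^2) = (3x^2 - 2y)/(2x + 21y^2)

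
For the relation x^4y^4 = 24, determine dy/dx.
Differentiate both sides with respect to x, treating y as y(x). By the chain rule, any term containing y contributes a factor of y' = dy/dx when we differentiate it.

Move every term to one side and write the relation as F(x, y) = 0. Term by term,
  d/dx[x^4y^4] = 4x^4y^3·y' + 4x^3y^4
  d/dx[-24] = 0

The pieces without y' make up ∂F/∂x and the coefficient of y' is ∂F/∂y:
  ∂F/∂x = 4x^3y^4,
  ∂F/∂y = 4x^4y^3.

Since d/dx[F] = ∂F/∂x + (∂F/∂y)·y' = 0, solve for y':
  (∂F/∂y)·y' = -∂F/∂x
  dy/dx = -(∂F/∂x)/(∂F/∂y) = -(4x^3y^4)/(4x^4y^3) = -y/x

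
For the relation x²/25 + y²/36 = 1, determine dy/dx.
Take d/dx of both sides. Since y is implicitly a function of x, the chain rule attaches a y' = dy/dx factor whenever we differentiate through y.

Set F(x, y) = (left side) − (right side), so the curve is F = 0. Differentiating each term of F:
  d/dx[x^2/25] = 2x/25
  d/dx[y^2/36] = y·y'/18
  d/dx[-1] = 0

Collecting, the y'-free part is the partial derivative in x and the y' coefficient is the partial derivative in y:
  ∂F/∂x = 2x/25
  ∂F/∂y = y/18

so d/dx[F(x, y(x))] = ∂F/∂x + (∂F/∂y)·y' = 0. Rearranging,
  dy/dx = -(∂F/∂x)/(∂F/∂y) = -(2x/25)/(y/18) = -36x/(25y)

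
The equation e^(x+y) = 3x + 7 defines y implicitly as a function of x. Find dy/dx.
Take d/dx of both sides. Since y is implicitly a function of x, the chain rule attaches a y' = dy/dx factor whenever we differentiate through y.

Set F(x, y) = (left side) − (right side), so the curve is F = 0. Differentiating each term of F:
  d/dx[-3x] = -3
  d/dx[e^(x + y)] = (y' + 1)·e^(x + y)
  d/dx[-7] = 0

Collecting, the y'-free part is the partial derivative in x and the y' coefficient is the partial derivative in y:
  ∂F/∂x = e^(x + y) - 3
  ∂F/∂y = e^(x + y)

so d/dx[F(x, y(x))] = ∂F/∂x + (∂F/∂y)·y' = 0. Rearranging,
  dy/dx = -(∂F/∂x)/(∂F/∂y) = -(e^(x + y) - 3)/(e^(x + y)) = 3e^(-x - y) - 1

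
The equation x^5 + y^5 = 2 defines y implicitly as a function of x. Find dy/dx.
Take d/dx of both sides. Since y is implicitly a function of x, the chain rule attaches a y' = dy/dx factor whenever we differentiate through y.

Set F(x, y) = (left side) − (right side), so the curve is F = 0. Differentiating each term of F:
  d/dx[x^5] = 5x^4
  d/dx[y^5] = 5y^4·y'
  d/dx[-2] = 0

Collecting, the y'-free part is the partial derivative in x and the y' coefficient is the partial derivative in y:
  ∂F/∂x = 5x^4
  ∂F/∂y = 5y^4

so d/dx[F(x, y(x))] = ∂F/∂x + (∂F/∂y)·y' = 0. Rearranging,
  dy/dx = -(∂F/∂x)/(∂F/∂y) = -(5x^4)/(5y^4) = -x^4/y^4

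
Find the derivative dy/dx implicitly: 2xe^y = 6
Differentiate the relation implicitly: treat y = y(x) and apply the chain rule, so every y-derivative picks up a y' = dy/dx factor.

With everything moved to the left-hand side, differentiate term by term:
  d/dx[2x·e^(y)] = 2x·y'·e^(y) + 2e^(y)
  d/dx[-6] = 0

Separating the contributions that come from x directly and those that come through y:
  without y':      2e^(y)
  multiplying y':  2x·e^(y)

so (2e^(y)) + (2x·e^(y))·y' = 0, and therefore
  dy/dx = -(2e^(y))/(2x·e^(y)) = -1/x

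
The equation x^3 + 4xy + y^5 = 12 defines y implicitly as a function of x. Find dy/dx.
Apply d/dx to both sides, remembering that y depends on x. Each occurrence of y therefore brings in a y' = dy/dx via the chain rule.

With F(x, y) equal to the left-hand side minus the right, differentiate F term by term:
  d/dx[x^3] = 3x^2
  d/dx[4xy] = 4x·y' + 4y
  d/dx[y^5] = 5y^4·y'
  d/dx[-12] = 0
Adding these up, d/dx[F] = 0 becomes
  (3x^2 + 4y) + (4x + 5y^4)·y' = 0,
so isolating y',
  dy/dx = -(3x^2 + 4y)/(4x + 5y^4) = (-3x^2 - 4y)/(4x + 5y^4)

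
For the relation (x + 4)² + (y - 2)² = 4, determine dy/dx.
Apply d/dx to both sides, remembering that y depends on x. Each occurrence of y therefore brings in a y' = dy/dx via the chain rule.

With F(x, y) equal to the left-hand side minus the right, differentiate F term by term:
  d/dx[(x + 4)^2] = 2x + 8
  d/dx[(y - 2)^2] = 2·y'(y - 2)
  d/dx[-4] = 0
Adding these up, d/dx[F] = 0 becomes
  (2x + 8) + (2y - 4)·y' = 0,
so isolating y',
  dy/dx = -(2x + 8)/(2y - 4) = (-x - 4)/(y - 2)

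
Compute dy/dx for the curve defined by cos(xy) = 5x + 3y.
Differentiate the relation implicitly: treat y = y(x) and apply the chain rule, so every y-derivative picks up a y' = dy/dx factor.

With everything moved to the left-hand side, differentiate term by term:
  d/dx[-5x] = -5
  d/dx[-3y] = -3·y'
  d/dx[cos(xy)] = -(x·y' + y)·sin(xy)

Separating the contributions that come from x directly and those that come through y:
  without y':      -y·sin(xy) - 5
  multiplying y':  -x·sin(xy) - 3

so (-y·sin(xy) - 5) + (-x·sin(xy) - 3)·y' = 0, and therefore
  dy/dx = -(-y·sin(xy) - 5)/(-x·sin(xy) - 3) = -(y·sin(xy) + 5)/(x·sin(xy) + 3)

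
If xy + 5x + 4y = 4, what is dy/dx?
Take d/dx of both sides. Since y is implicitly a function of x, the chain rule attaches a y' = dy/dx factor whenever we differentiate through y.

Set F(x, y) = (left side) − (right side), so the curve is F = 0. Differentiating each term of F:
  d/dx[xy] = x·y' + y
  d/dx[5x] = 5
  d/dx[4y] = 4·y'
  d/dx[-4] = 0

Collecting, the y'-free part is the partial derivative in x and the y' coefficient is the partial derivative in y:
  ∂F/∂x = y + 5
  ∂F/∂y = x + 4

so d/dx[F(x, y(x))] = ∂F/∂x + (∂F/∂y)·y' = 0. Rearranging,
  dy/dx = -(∂F/∂x)/(∂F/∂y) = -(y + 5)/(x + 4) = (-y - 5)/(x + 4)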